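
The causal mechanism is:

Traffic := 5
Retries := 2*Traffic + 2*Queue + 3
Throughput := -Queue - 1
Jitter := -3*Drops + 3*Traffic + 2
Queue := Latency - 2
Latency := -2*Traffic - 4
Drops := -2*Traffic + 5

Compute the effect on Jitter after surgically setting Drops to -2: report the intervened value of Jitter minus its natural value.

Under do(Drops=-2), the mechanism Drops := -2*Traffic + 5 is discarded; Drops is fixed at -2.
Jitter = -3*Drops + 3*Traffic + 2  [with Drops=-2, Traffic=5]  = 23
Without intervention: Drops = -2*Traffic + 5  [with Traffic=5]  = -5; Jitter = -3*Drops + 3*Traffic + 2  [with Drops=-5, Traffic=5]  = 32.
Change = 23 − 32 = -9.

-9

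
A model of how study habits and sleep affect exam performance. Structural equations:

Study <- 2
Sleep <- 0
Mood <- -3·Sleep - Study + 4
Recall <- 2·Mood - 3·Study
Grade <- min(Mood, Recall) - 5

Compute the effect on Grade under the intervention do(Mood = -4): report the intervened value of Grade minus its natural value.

do(Mood=-4) replaces the equation Mood <- -3·Sleep - Study + 4 with the constant Mood = -4.
Recall = 2·Mood - 3·Study  [with Mood=-4, Study=2]  = -14
Grade = min(Mood, Recall) - 5  [with Mood=-4, Recall=-14]  = -19
Without intervention: Mood = -3·Sleep - Study + 4  [with Sleep=0, Study=2]  = 2; Recall = 2·Mood - 3·Study  [with Mood=2, Study=2]  = -2; Grade = min(Mood, Recall) - 5  [with Mood=2, Recall=-2]  = -7.
Change = -19 − (-7) = -12.

-12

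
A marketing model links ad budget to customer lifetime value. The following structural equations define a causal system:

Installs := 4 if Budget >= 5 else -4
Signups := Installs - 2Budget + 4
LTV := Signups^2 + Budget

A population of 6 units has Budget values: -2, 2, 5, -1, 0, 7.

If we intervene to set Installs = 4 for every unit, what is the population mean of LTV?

62.5

Every unit gets Installs=4 under the intervention. LTV values become 142, 18, 9, 99, 64, 43; E[LTV|do(Installs=4)] = 62.5.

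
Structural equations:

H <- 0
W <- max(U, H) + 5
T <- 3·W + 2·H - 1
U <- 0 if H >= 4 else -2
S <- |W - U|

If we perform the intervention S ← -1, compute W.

5

do(S=-1) replaces the equation S <- |W - U| with the constant S = -1.
W is not downstream of the intervention, so its value is determined by the original equations.
U = 0 if H >= 4 else -2  [with H=0]  = -2
W = max(U, H) + 5  [with U=-2, H=0]  = 5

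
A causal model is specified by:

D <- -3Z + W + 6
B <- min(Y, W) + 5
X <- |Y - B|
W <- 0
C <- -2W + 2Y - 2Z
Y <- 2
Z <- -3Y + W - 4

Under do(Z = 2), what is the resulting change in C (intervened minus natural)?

The intervention breaks the incoming arrows to Z: Z <- -3Y + W - 4 no longer applies, and Z = 2.
C = -2W + 2Y - 2Z  [with W=0, Y=2, Z=2]  = 0
Without intervention: Z = -3Y + W - 4  [with Y=2, W=0]  = -10; C = -2W + 2Y - 2Z  [with W=0, Y=2, Z=-10]  = 24.
Change = 0 − 24 = -24.

-24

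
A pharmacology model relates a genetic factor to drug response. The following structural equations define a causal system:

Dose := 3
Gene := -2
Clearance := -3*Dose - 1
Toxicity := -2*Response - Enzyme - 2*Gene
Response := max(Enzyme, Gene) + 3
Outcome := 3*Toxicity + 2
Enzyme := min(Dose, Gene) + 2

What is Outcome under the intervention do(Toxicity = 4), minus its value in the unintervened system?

18

Under do(Toxicity=4), the mechanism Toxicity := -2*Response - Enzyme - 2*Gene is discarded; Toxicity is fixed at 4.
Outcome = 3*Toxicity + 2  [with Toxicity=4]  = 14
Without intervention: Enzyme = min(Dose, Gene) + 2  [with Dose=3, Gene=-2]  = 0; Response = max(Enzyme, Gene) + 3  [with Enzyme=0, Gene=-2]  = 3; Toxicity = -2*Response - Enzyme - 2*Gene  [with Response=3, Enzyme=0, Gene=-2]  = -2; Outcome = 3*Toxicity + 2  [with Toxicity=-2]  = -4.
Change = 14 − (-4) = 18.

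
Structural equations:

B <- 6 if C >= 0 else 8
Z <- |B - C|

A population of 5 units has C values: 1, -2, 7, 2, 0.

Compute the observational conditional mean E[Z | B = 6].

Conditioning on B=6 selects the 4 unit(s) with C ∈ {1, 7, 2, 0}. Their Z values: 5, 1, 4, 6. Mean = 4.

4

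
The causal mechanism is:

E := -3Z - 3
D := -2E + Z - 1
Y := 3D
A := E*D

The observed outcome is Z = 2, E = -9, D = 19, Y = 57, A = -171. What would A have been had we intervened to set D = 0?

do(D=0) replaces the equation D := -2E + Z - 1 with the constant D = 0.
E = -3Z - 3  [with Z=2]  = -9
A = E*D  [with E=-9, D=0]  = 0

0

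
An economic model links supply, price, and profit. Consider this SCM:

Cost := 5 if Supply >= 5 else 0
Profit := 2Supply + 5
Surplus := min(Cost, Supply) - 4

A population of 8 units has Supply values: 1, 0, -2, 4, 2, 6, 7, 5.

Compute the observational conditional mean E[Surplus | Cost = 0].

Conditioning on Cost=0 selects the 5 unit(s) with Supply ∈ {1, 0, -2, 4, 2}. Their Surplus values: -4, -4, -6, -4, -4. Mean = -4.4.

-4.4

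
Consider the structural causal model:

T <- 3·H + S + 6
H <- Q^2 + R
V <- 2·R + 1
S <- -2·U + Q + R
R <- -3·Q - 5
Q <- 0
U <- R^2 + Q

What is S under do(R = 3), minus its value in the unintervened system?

40

Under do(R=3), the mechanism R <- -3·Q - 5 is discarded; R is fixed at 3.
U = R^2 + Q  [with R=3, Q=0]  = 9
S = -2·U + Q + R  [with U=9, Q=0, R=3]  = -15
Without intervention: R = -3·Q - 5  [with Q=0]  = -5; U = R^2 + Q  [with R=-5, Q=0]  = 25; S = -2·U + Q + R  [with U=25, Q=0, R=-5]  = -55.
Change = -15 − (-55) = 40.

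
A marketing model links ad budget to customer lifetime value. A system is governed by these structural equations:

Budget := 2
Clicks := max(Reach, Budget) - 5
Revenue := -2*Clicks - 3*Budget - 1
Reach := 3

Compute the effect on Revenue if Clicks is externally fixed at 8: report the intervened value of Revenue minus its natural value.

-20

The intervention breaks the incoming arrows to Clicks: Clicks := max(Reach, Budget) - 5 no longer applies, and Clicks = 8.
Revenue = -2*Clicks - 3*Budget - 1  [with Clicks=8, Budget=2]  = -23
Without intervention: Clicks = max(Reach, Budget) - 5  [with Reach=3, Budget=2]  = -2; Revenue = -2*Clicks - 3*Budget - 1  [with Clicks=-2, Budget=2]  = -3.
Change = -23 − (-3) = -20.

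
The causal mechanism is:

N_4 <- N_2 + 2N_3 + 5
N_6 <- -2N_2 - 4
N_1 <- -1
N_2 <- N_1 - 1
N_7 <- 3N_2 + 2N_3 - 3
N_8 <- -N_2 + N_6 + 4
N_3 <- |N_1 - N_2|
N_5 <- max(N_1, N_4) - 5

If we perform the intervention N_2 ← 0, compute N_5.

2

do(N_2=0) replaces the equation N_2 <- N_1 - 1 with the constant N_2 = 0.
N_3 = |N_1 - N_2|  [with N_1=-1, N_2=0]  = 1
N_4 = N_2 + 2N_3 + 5  [with N_2=0, N_3=1]  = 7
N_5 = max(N_1, N_4) - 5  [with N_1=-1, N_4=7]  = 2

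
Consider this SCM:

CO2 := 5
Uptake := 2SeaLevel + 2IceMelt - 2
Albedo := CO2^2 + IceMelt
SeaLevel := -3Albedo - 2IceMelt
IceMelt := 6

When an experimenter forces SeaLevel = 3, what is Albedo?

31

Under do(SeaLevel=3), the mechanism SeaLevel := -3Albedo - 2IceMelt is discarded; SeaLevel is fixed at 3.
Since Albedo is not a descendant of the intervened variable, it is unaffected.
Albedo = CO2^2 + IceMelt  [with CO2=5, IceMelt=6]  = 31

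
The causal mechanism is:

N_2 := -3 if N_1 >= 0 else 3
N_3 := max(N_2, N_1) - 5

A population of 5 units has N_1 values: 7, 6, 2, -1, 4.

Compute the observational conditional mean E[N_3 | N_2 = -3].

Observing N_2=-3 restricts to units where N_2's equation naturally yields -3: N_1 ∈ {7, 6, 2, 4}. In that subpopulation N_3 = 2, 1, -3, -1, mean -0.25.

-0.25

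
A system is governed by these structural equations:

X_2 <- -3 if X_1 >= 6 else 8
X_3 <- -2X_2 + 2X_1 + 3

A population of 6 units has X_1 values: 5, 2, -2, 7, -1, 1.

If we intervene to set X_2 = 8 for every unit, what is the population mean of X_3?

Under do(X_2=8), X_2's equation is replaced by X_2=8 for every unit. Per-unit X_3: -3, -9, -17, 1, -15, -11. Mean = -9.

-9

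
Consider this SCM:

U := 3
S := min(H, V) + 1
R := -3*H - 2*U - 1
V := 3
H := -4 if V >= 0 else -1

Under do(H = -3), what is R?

do(H=-3) replaces the equation H := -4 if V >= 0 else -1 with the constant H = -3.
R = -3*H - 2*U - 1  [with H=-3, U=3]  = 2

2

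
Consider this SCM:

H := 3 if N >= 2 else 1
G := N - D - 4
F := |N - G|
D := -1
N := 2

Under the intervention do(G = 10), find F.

8

The intervention breaks the incoming arrows to G: G := N - D - 4 no longer applies, and G = 10.
F = |N - G|  [with N=2, G=10]  = 8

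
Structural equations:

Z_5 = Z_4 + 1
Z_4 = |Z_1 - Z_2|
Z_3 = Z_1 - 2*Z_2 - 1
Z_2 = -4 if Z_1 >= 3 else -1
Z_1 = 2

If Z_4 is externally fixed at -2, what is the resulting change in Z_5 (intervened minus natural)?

Intervening sets Z_4 = -2 and removes its equation (Z_4 = |Z_1 - Z_2|).
Z_5 = Z_4 + 1  [with Z_4=-2]  = -1
Without intervention: Z_2 = -4 if Z_1 >= 3 else -1  [with Z_1=2]  = -1; Z_4 = |Z_1 - Z_2|  [with Z_1=2, Z_2=-1]  = 3; Z_5 = Z_4 + 1  [with Z_4=3]  = 4.
Change = -1 − 4 = -5.

-5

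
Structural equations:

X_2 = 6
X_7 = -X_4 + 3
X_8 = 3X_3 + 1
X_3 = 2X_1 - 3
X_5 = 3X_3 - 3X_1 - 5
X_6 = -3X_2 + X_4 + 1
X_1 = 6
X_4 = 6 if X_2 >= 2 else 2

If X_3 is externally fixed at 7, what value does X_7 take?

The intervention breaks the incoming arrows to X_3: X_3 = 2X_1 - 3 no longer applies, and X_3 = 7.
X_7 is not downstream of the intervention, so its value is determined by the original equations.
X_4 = 6 if X_2 >= 2 else 2  [with X_2=6]  = 6
X_7 = -X_4 + 3  [with X_4=6]  = -3

-3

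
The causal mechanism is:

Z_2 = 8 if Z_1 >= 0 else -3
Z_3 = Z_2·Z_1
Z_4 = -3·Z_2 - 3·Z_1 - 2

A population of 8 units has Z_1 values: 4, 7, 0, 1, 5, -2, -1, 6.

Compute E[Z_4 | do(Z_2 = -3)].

The intervention sets Z_2=-3 in all 8 units regardless of Z_1. Recomputing Z_4 per unit gives -5, -14, 7, 4, -8, 13, 10, -11; average -0.5.

-0.5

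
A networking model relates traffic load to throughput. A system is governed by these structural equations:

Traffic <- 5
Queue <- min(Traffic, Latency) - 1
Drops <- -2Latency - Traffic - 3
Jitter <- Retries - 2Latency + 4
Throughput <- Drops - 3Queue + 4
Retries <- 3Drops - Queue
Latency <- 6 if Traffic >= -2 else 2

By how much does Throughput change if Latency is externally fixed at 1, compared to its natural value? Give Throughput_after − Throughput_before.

Under do(Latency=1), the mechanism Latency <- 6 if Traffic >= -2 else 2 is discarded; Latency is fixed at 1.
Queue = min(Traffic, Latency) - 1  [with Traffic=5, Latency=1]  = 0
Drops = -2Latency - Traffic - 3  [with Latency=1, Traffic=5]  = -10
Throughput = Drops - 3Queue + 4  [with Drops=-10, Queue=0]  = -6
Without intervention: Latency = 6 if Traffic >= -2 else 2  [with Traffic=5]  = 6; Queue = min(Traffic, Latency) - 1  [with Traffic=5, Latency=6]  = 4; Drops = -2Latency - Traffic - 3  [with Latency=6, Traffic=5]  = -20; Throughput = Drops - 3Queue + 4  [with Drops=-20, Queue=4]  = -28.
Change = -6 − (-28) = 22.

22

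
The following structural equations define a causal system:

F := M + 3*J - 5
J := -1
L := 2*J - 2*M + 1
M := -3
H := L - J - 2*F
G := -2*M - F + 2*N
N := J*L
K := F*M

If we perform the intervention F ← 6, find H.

-6

Intervening sets F = 6 and removes its equation (F := M + 3*J - 5).
L = 2*J - 2*M + 1  [with J=-1, M=-3]  = 5
H = L - J - 2*F  [with L=5, J=-1, F=6]  = -6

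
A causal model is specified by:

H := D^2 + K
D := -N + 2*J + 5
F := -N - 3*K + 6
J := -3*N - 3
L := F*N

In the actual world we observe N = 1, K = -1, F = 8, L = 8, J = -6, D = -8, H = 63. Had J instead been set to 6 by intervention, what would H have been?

Under do(J=6), the mechanism J := -3*N - 3 is discarded; J is fixed at 6.
D = -N + 2*J + 5  [with N=1, J=6]  = 16
H = D^2 + K  [with D=16, K=-1]  = 255

255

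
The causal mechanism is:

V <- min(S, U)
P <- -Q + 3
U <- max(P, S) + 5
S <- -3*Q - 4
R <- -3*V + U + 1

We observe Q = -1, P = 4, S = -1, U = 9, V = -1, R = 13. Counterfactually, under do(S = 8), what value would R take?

The intervention breaks the incoming arrows to S: S <- -3*Q - 4 no longer applies, and S = 8.
P = -Q + 3  [with Q=-1]  = 4
U = max(P, S) + 5  [with P=4, S=8]  = 13
V = min(S, U)  [with S=8, U=13]  = 8
R = -3*V + U + 1  [with V=8, U=13]  = -10

-10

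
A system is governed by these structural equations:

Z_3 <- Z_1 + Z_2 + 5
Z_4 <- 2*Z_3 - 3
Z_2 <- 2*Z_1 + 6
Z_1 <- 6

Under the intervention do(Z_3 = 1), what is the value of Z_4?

-1

The intervention breaks the incoming arrows to Z_3: Z_3 <- Z_1 + Z_2 + 5 no longer applies, and Z_3 = 1.
Z_4 = 2*Z_3 - 3  [with Z_3=1]  = -1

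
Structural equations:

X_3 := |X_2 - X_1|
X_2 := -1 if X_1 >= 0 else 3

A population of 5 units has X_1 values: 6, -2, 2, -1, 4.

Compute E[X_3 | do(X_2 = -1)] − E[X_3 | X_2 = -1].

Every unit gets X_2=-1 under the intervention. X_3 values become 7, 1, 3, 0, 5; E[X_3|do(X_2=-1)] = 3.2.
E[X_3|X_2=-1] averages over only the 3 units with X_2=-1 (X_1 = 6, 2, 4): X_3 = 7, 3, 5, mean 5.
Difference = 3.2 − 5 = -1.8.

-1.8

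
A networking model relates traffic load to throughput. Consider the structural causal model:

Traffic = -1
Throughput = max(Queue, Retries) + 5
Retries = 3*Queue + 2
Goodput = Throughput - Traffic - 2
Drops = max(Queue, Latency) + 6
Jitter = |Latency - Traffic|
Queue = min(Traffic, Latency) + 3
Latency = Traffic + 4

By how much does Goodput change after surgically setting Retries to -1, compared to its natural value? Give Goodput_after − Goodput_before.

do(Retries=-1) replaces the equation Retries = 3*Queue + 2 with the constant Retries = -1.
Latency = Traffic + 4  [with Traffic=-1]  = 3
Queue = min(Traffic, Latency) + 3  [with Traffic=-1, Latency=3]  = 2
Throughput = max(Queue, Retries) + 5  [with Queue=2, Retries=-1]  = 7
Goodput = Throughput - Traffic - 2  [with Throughput=7, Traffic=-1]  = 6
Without intervention: Latency = Traffic + 4  [with Traffic=-1]  = 3; Queue = min(Traffic, Latency) + 3  [with Traffic=-1, Latency=3]  = 2; Retries = 3*Queue + 2  [with Queue=2]  = 8; Throughput = max(Queue, Retries) + 5  [with Queue=2, Retries=8]  = 13; Goodput = Throughput - Traffic - 2  [with Throughput=13, Traffic=-1]  = 12.
Change = 6 − 12 = -6.

-6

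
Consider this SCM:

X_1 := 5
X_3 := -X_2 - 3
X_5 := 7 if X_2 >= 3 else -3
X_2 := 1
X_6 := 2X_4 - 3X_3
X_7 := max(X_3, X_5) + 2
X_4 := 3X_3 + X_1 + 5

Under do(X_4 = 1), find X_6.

14

Under do(X_4=1), the mechanism X_4 := 3X_3 + X_1 + 5 is discarded; X_4 is fixed at 1.
X_3 = -X_2 - 3  [with X_2=1]  = -4
X_6 = 2X_4 - 3X_3  [with X_4=1, X_3=-4]  = 14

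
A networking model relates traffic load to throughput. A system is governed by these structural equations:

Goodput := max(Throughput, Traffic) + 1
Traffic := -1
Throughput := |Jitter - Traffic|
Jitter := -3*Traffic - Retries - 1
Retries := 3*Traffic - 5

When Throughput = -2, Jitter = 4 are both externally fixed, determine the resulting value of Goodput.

The joint intervention fixes Throughput = -2, Jitter = 4, removing each variable's own equation.
Goodput = max(Throughput, Traffic) + 1  [with Throughput=-2, Traffic=-1]  = 0

0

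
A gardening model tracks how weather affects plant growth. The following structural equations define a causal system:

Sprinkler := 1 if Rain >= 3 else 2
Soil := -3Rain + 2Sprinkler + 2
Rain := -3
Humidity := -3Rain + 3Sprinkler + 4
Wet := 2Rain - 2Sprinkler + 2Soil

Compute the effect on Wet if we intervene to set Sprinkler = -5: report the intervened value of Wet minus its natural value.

Under do(Sprinkler=-5), the mechanism Sprinkler := 1 if Rain >= 3 else 2 is discarded; Sprinkler is fixed at -5.
Soil = -3Rain + 2Sprinkler + 2  [with Rain=-3, Sprinkler=-5]  = 1
Wet = 2Rain - 2Sprinkler + 2Soil  [with Rain=-3, Sprinkler=-5, Soil=1]  = 6
Without intervention: Sprinkler = 1 if Rain >= 3 else 2  [with Rain=-3]  = 2; Soil = -3Rain + 2Sprinkler + 2  [with Rain=-3, Sprinkler=2]  = 15; Wet = 2Rain - 2Sprinkler + 2Soil  [with Rain=-3, Sprinkler=2, Soil=15]  = 20.
Change = 6 − 20 = -14.

-14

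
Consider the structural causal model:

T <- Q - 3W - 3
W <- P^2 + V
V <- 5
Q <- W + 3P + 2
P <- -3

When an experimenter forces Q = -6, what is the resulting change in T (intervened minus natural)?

Intervening sets Q = -6 and removes its equation (Q <- W + 3P + 2).
W = P^2 + V  [with P=-3, V=5]  = 14
T = Q - 3W - 3  [with Q=-6, W=14]  = -51
Without intervention: W = P^2 + V  [with P=-3, V=5]  = 14; Q = W + 3P + 2  [with W=14, P=-3]  = 7; T = Q - 3W - 3  [with Q=7, W=14]  = -38.
Change = -51 − (-38) = -13.

-13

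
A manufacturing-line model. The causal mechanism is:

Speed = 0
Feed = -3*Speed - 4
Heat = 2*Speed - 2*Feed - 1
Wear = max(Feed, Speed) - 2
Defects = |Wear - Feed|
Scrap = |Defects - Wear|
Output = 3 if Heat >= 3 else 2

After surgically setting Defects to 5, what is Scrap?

The intervention breaks the incoming arrows to Defects: Defects = |Wear - Feed| no longer applies, and Defects = 5.
Feed = -3*Speed - 4  [with Speed=0]  = -4
Wear = max(Feed, Speed) - 2  [with Feed=-4, Speed=0]  = -2
Scrap = |Defects - Wear|  [with Defects=5, Wear=-2]  = 7

7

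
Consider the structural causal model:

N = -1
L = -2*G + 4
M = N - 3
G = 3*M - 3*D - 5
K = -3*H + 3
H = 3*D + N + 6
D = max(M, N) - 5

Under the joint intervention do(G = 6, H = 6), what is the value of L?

Under do(G = 6, H = 6), each intervened variable's structural equation is replaced by its fixed value.
L = -2*G + 4  [with G=6]  = -8

-8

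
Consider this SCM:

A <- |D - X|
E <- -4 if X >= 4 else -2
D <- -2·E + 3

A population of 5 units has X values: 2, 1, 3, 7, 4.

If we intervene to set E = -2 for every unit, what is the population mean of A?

3.6

do(E=-2) breaks E's dependence on X. With E=-2 fixed, A across the units is 5, 6, 4, 0, 3, mean 3.6.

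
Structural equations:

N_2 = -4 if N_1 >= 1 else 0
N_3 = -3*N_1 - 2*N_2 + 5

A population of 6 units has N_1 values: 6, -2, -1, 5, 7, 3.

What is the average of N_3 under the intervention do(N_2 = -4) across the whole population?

4

The intervention sets N_2=-4 in all 6 units regardless of N_1. Recomputing N_3 per unit gives -5, 19, 16, -2, -8, 4; average 4.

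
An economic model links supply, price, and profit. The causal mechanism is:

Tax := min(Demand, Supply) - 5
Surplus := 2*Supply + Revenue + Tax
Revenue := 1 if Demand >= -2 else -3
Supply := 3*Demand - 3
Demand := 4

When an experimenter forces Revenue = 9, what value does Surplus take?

26

do(Revenue=9) replaces the equation Revenue := 1 if Demand >= -2 else -3 with the constant Revenue = 9.
Supply = 3*Demand - 3  [with Demand=4]  = 9
Tax = min(Demand, Supply) - 5  [with Demand=4, Supply=9]  = -1
Surplus = 2*Supply + Revenue + Tax  [with Supply=9, Revenue=9, Tax=-1]  = 26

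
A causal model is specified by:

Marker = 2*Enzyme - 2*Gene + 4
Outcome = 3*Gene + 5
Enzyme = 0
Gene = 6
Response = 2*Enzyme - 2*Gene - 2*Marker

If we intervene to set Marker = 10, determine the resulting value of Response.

-32

The intervention breaks the incoming arrows to Marker: Marker = 2*Enzyme - 2*Gene + 4 no longer applies, and Marker = 10.
Response = 2*Enzyme - 2*Gene - 2*Marker  [with Enzyme=0, Gene=6, Marker=10]  = -32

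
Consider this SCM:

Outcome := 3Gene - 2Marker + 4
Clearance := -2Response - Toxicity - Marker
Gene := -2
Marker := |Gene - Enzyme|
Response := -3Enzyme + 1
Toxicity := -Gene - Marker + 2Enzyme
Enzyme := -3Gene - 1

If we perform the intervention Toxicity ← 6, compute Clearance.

15

The intervention breaks the incoming arrows to Toxicity: Toxicity := -Gene - Marker + 2Enzyme no longer applies, and Toxicity = 6.
Enzyme = -3Gene - 1  [with Gene=-2]  = 5
Marker = |Gene - Enzyme|  [with Gene=-2, Enzyme=5]  = 7
Response = -3Enzyme + 1  [with Enzyme=5]  = -14
Clearance = -2Response - Toxicity - Marker  [with Response=-14, Toxicity=6, Marker=7]  = 15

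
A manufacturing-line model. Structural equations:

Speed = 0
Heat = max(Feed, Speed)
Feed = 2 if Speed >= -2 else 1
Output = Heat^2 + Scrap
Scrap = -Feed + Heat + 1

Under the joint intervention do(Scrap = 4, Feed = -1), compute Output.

4

The joint intervention fixes Scrap = 4, Feed = -1, removing each variable's own equation.
Heat = max(Feed, Speed)  [with Feed=-1, Speed=0]  = 0
Output = Heat^2 + Scrap  [with Heat=0, Scrap=4]  = 4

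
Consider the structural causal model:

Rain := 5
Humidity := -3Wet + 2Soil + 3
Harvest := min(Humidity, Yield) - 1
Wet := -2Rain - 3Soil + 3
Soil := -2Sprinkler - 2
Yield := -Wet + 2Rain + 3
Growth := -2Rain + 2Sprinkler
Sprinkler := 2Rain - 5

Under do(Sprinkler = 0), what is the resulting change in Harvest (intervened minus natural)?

do(Sprinkler=0) replaces the equation Sprinkler := 2Rain - 5 with the constant Sprinkler = 0.
Soil = -2Sprinkler - 2  [with Sprinkler=0]  = -2
Wet = -2Rain - 3Soil + 3  [with Rain=5, Soil=-2]  = -1
Humidity = -3Wet + 2Soil + 3  [with Wet=-1, Soil=-2]  = 2
Yield = -Wet + 2Rain + 3  [with Wet=-1, Rain=5]  = 14
Harvest = min(Humidity, Yield) - 1  [with Humidity=2, Yield=14]  = 1
Without intervention: Sprinkler = 2Rain - 5  [with Rain=5]  = 5; Soil = -2Sprinkler - 2  [with Sprinkler=5]  = -12; Wet = -2Rain - 3Soil + 3  [with Rain=5, Soil=-12]  = 29; Humidity = -3Wet + 2Soil + 3  [with Wet=29, Soil=-12]  = -108; Yield = -Wet + 2Rain + 3  [with Wet=29, Rain=5]  = -16; Harvest = min(Humidity, Yield) - 1  [with Humidity=-108, Yield=-16]  = -109.
Change = 1 − (-109) = 110.

110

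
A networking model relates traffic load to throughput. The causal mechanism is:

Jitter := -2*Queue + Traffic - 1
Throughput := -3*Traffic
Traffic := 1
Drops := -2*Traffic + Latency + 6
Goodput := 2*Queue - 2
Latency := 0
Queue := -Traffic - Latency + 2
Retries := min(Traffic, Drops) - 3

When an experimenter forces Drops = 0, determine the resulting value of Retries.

-3

Intervening sets Drops = 0 and removes its equation (Drops := -2*Traffic + Latency + 6).
Retries = min(Traffic, Drops) - 3  [with Traffic=1, Drops=0]  = -3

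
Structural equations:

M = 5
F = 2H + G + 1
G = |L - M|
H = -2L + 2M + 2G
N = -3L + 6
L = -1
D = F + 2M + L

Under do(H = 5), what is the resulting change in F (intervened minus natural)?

-38

Intervening sets H = 5 and removes its equation (H = -2L + 2M + 2G).
G = |L - M|  [with L=-1, M=5]  = 6
F = 2H + G + 1  [with H=5, G=6]  = 17
Without intervention: G = |L - M|  [with L=-1, M=5]  = 6; H = -2L + 2M + 2G  [with L=-1, M=5, G=6]  = 24; F = 2H + G + 1  [with H=24, G=6]  = 55.
Change = 17 − 55 = -38.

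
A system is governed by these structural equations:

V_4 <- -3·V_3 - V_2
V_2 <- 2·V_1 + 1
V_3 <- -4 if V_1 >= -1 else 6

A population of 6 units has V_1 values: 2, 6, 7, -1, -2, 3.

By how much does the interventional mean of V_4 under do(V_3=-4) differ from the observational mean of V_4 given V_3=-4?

1.8

Every unit gets V_3=-4 under the intervention. V_4 values become 7, -1, -3, 13, 15, 5; E[V_4|do(V_3=-4)] = 6.
E[V_4|V_3=-4] averages over only the 5 units with V_3=-4 (V_1 = 2, 6, 7, -1, 3): V_4 = 7, -1, -3, 13, 5, mean 4.2.
Difference = 6 − 4.2 = 1.8.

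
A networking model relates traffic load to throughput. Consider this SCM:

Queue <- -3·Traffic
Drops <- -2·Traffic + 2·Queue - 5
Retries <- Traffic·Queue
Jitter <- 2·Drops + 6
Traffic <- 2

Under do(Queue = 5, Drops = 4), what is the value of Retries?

Setting Queue = 5, Drops = 4 by intervention discards those variables' equations.
Retries = Traffic·Queue  [with Traffic=2, Queue=5]  = 10

10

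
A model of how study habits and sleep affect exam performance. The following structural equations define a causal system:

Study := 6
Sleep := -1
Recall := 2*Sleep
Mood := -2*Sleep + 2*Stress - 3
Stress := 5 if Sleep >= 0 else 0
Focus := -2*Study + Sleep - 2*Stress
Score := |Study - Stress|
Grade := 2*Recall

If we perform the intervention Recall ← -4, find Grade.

do(Recall=-4) replaces the equation Recall := 2*Sleep with the constant Recall = -4.
Grade = 2*Recall  [with Recall=-4]  = -8

-8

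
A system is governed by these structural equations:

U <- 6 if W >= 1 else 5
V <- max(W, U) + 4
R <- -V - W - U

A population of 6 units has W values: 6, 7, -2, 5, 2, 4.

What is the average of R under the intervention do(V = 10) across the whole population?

do(V=10) breaks V's dependence on W. With V=10 fixed, R across the units is -22, -23, -13, -21, -18, -20, mean -19.5.

-19.5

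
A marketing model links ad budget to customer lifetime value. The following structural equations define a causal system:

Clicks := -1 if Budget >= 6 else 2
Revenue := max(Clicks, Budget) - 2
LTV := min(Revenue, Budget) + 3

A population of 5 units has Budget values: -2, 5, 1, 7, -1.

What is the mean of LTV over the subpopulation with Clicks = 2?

3

Observing Clicks=2 restricts to units where Clicks's equation naturally yields 2: Budget ∈ {-2, 5, 1, -1}. In that subpopulation LTV = 1, 6, 3, 2, mean 3.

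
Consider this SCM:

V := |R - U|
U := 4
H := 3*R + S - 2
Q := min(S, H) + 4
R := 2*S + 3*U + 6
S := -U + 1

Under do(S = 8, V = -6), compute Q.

12

Setting S = 8, V = -6 by intervention discards those variables' equations.
R = 2*S + 3*U + 6  [with S=8, U=4]  = 34
H = 3*R + S - 2  [with R=34, S=8]  = 108
Q = min(S, H) + 4  [with S=8, H=108]  = 12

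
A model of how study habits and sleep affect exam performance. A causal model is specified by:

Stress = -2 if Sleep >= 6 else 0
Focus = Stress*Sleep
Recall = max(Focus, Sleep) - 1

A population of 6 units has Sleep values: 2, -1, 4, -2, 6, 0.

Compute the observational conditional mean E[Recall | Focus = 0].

Observing Focus=0 restricts to units where Focus's equation naturally yields 0: Sleep ∈ {2, -1, 4, -2, 0}. In that subpopulation Recall = 1, -1, 3, -1, -1, mean 0.2.

0.2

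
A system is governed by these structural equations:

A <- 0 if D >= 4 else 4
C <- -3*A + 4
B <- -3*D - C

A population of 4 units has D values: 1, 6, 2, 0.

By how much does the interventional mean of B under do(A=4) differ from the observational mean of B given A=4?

-3.75

Under do(A=4), A's equation is replaced by A=4 for every unit. Per-unit B: 5, -10, 2, 8. Mean = 1.25.
Conditioning on A=4 selects the 3 unit(s) with D ∈ {1, 2, 0}. Their B values: 5, 2, 8. Mean = 5.
Difference = 1.25 − 5 = -3.75.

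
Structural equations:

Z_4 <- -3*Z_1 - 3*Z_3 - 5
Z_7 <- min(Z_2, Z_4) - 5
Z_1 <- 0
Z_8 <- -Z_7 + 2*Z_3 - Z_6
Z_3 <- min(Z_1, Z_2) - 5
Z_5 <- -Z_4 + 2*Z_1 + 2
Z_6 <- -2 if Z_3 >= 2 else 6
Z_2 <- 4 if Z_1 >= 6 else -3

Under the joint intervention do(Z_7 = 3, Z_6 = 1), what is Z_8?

Under do(Z_7 = 3, Z_6 = 1), each intervened variable's structural equation is replaced by its fixed value.
Z_2 = 4 if Z_1 >= 6 else -3  [with Z_1=0]  = -3
Z_3 = min(Z_1, Z_2) - 5  [with Z_1=0, Z_2=-3]  = -8
Z_8 = -Z_7 + 2*Z_3 - Z_6  [with Z_7=3, Z_3=-8, Z_6=1]  = -20

-20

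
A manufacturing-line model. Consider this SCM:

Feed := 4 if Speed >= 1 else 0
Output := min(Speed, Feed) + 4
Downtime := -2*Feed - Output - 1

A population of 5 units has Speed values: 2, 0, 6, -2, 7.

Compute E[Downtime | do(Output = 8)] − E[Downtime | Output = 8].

3.2

Under do(Output=8), Output's equation is replaced by Output=8 for every unit. Per-unit Downtime: -17, -9, -17, -9, -17. Mean = -13.8.
Observing Output=8 restricts to units where Output's equation naturally yields 8: Speed ∈ {6, 7}. In that subpopulation Downtime = -17, -17, mean -17.
Difference = -13.8 − (-17) = 3.2.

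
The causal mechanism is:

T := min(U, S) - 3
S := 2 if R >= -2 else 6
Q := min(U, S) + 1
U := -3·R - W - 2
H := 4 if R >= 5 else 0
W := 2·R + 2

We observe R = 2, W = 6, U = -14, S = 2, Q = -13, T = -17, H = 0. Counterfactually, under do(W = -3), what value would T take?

Under do(W=-3), the mechanism W := 2·R + 2 is discarded; W is fixed at -3.
U = -3·R - W - 2  [with R=2, W=-3]  = -5
S = 2 if R >= -2 else 6  [with R=2]  = 2
T = min(U, S) - 3  [with U=-5, S=2]  = -8

-8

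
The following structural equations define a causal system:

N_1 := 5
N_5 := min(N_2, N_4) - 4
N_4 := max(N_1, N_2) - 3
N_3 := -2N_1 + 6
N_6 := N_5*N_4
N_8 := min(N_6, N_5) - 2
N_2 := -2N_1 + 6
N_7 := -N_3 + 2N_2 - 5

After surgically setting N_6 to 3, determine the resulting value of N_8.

-10

Intervening sets N_6 = 3 and removes its equation (N_6 := N_5*N_4).
N_2 = -2N_1 + 6  [with N_1=5]  = -4
N_4 = max(N_1, N_2) - 3  [with N_1=5, N_2=-4]  = 2
N_5 = min(N_2, N_4) - 4  [with N_2=-4, N_4=2]  = -8
N_8 = min(N_6, N_5) - 2  [with N_6=3, N_5=-8]  = -10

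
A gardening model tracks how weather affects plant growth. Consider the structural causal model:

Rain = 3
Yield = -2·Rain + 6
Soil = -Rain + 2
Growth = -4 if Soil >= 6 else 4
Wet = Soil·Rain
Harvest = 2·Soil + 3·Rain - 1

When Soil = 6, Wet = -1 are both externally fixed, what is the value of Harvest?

20

Under do(Soil = 6, Wet = -1), each intervened variable's structural equation is replaced by its fixed value.
Harvest = 2·Soil + 3·Rain - 1  [with Soil=6, Rain=3]  = 20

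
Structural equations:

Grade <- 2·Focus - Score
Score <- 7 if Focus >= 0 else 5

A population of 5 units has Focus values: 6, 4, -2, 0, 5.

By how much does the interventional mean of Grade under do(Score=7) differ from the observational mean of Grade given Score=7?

-2.3

The intervention sets Score=7 in all 5 units regardless of Focus. Recomputing Grade per unit gives 5, 1, -11, -7, 3; average -1.8.
E[Grade|Score=7] averages over only the 4 units with Score=7 (Focus = 6, 4, 0, 5): Grade = 5, 1, -7, 3, mean 0.5.
Difference = -1.8 − 0.5 = -2.3.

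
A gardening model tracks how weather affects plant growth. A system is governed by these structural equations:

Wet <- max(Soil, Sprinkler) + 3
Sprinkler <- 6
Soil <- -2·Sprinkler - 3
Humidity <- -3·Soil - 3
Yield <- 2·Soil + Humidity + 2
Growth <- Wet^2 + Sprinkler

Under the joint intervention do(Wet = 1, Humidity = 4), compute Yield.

-24

Setting Wet = 1, Humidity = 4 by intervention discards those variables' equations.
Soil = -2·Sprinkler - 3  [with Sprinkler=6]  = -15
Yield = 2·Soil + Humidity + 2  [with Soil=-15, Humidity=4]  = -24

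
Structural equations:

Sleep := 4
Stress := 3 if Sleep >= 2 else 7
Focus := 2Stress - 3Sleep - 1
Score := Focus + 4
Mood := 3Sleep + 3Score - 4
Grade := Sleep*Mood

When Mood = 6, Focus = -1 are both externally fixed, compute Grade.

24

The joint intervention fixes Mood = 6, Focus = -1, removing each variable's own equation.
Grade = Sleep*Mood  [with Sleep=4, Mood=6]  = 24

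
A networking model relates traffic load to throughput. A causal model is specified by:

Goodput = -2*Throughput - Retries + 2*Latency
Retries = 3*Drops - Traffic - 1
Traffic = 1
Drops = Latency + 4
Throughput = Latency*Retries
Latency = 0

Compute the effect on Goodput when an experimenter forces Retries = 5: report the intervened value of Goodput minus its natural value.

Under do(Retries=5), the mechanism Retries = 3*Drops - Traffic - 1 is discarded; Retries is fixed at 5.
Throughput = Latency*Retries  [with Latency=0, Retries=5]  = 0
Goodput = -2*Throughput - Retries + 2*Latency  [with Throughput=0, Retries=5, Latency=0]  = -5
Without intervention: Drops = Latency + 4  [with Latency=0]  = 4; Retries = 3*Drops - Traffic - 1  [with Drops=4, Traffic=1]  = 10; Throughput = Latency*Retries  [with Latency=0, Retries=10]  = 0; Goodput = -2*Throughput - Retries + 2*Latency  [with Throughput=0, Retries=10, Latency=0]  = -10.
Change = -5 − (-10) = 5.

5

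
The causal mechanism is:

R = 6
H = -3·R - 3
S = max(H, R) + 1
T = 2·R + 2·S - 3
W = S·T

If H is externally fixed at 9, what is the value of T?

Under do(H=9), the mechanism H = -3·R - 3 is discarded; H is fixed at 9.
S = max(H, R) + 1  [with H=9, R=6]  = 10
T = 2·R + 2·S - 3  [with R=6, S=10]  = 29

29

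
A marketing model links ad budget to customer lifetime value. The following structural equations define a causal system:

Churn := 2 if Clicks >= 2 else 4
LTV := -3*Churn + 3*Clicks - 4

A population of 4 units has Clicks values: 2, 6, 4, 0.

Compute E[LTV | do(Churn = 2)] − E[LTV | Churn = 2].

-3

Every unit gets Churn=2 under the intervention. LTV values become -4, 8, 2, -10; E[LTV|do(Churn=2)] = -1.
Conditioning on Churn=2 selects the 3 unit(s) with Clicks ∈ {2, 6, 4}. Their LTV values: -4, 8, 2. Mean = 2.
Difference = -1 − 2 = -3.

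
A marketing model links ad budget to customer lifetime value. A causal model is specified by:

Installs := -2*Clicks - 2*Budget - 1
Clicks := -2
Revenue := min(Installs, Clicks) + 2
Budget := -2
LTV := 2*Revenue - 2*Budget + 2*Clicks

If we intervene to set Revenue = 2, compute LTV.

4

Intervening sets Revenue = 2 and removes its equation (Revenue := min(Installs, Clicks) + 2).
LTV = 2*Revenue - 2*Budget + 2*Clicks  [with Revenue=2, Budget=-2, Clicks=-2]  = 4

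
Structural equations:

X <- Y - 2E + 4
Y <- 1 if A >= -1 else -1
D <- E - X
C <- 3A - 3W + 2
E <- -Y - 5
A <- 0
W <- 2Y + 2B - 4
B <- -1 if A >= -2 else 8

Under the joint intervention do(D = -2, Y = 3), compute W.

0

Under do(D = -2, Y = 3), each intervened variable's structural equation is replaced by its fixed value.
B = -1 if A >= -2 else 8  [with A=0]  = -1
W = 2Y + 2B - 4  [with Y=3, B=-1]  = 0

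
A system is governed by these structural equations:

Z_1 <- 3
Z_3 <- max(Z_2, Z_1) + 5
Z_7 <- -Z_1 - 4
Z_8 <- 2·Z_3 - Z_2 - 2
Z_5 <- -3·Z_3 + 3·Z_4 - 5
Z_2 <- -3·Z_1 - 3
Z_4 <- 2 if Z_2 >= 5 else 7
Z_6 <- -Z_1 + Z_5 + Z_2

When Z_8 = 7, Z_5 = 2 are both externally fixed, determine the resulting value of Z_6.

-13

Under do(Z_8 = 7, Z_5 = 2), each intervened variable's structural equation is replaced by its fixed value.
Z_2 = -3·Z_1 - 3  [with Z_1=3]  = -12
Z_6 = -Z_1 + Z_5 + Z_2  [with Z_1=3, Z_5=2, Z_2=-12]  = -13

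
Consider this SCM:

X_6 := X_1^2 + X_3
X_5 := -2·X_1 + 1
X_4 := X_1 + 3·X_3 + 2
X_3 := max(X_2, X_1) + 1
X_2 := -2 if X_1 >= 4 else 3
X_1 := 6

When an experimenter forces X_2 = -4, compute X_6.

43

Under do(X_2=-4), the mechanism X_2 := -2 if X_1 >= 4 else 3 is discarded; X_2 is fixed at -4.
X_3 = max(X_2, X_1) + 1  [with X_2=-4, X_1=6]  = 7
X_6 = X_1^2 + X_3  [with X_1=6, X_3=7]  = 43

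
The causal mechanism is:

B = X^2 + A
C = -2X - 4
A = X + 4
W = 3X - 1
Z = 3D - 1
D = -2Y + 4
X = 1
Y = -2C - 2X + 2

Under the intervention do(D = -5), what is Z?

The intervention breaks the incoming arrows to D: D = -2Y + 4 no longer applies, and D = -5.
Z = 3D - 1  [with D=-5]  = -16

-16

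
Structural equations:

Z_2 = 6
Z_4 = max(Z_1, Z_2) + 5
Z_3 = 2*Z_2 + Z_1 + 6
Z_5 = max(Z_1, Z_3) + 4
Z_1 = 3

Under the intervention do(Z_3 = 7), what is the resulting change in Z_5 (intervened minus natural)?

-14

do(Z_3=7) replaces the equation Z_3 = 2*Z_2 + Z_1 + 6 with the constant Z_3 = 7.
Z_5 = max(Z_1, Z_3) + 4  [with Z_1=3, Z_3=7]  = 11
Without intervention: Z_3 = 2*Z_2 + Z_1 + 6  [with Z_2=6, Z_1=3]  = 21; Z_5 = max(Z_1, Z_3) + 4  [with Z_1=3, Z_3=21]  = 25.
Change = 11 − 25 = -14.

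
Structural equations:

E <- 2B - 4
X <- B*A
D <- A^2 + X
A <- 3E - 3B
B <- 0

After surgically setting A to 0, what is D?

0

do(A=0) replaces the equation A <- 3E - 3B with the constant A = 0.
X = B*A  [with B=0, A=0]  = 0
D = A^2 + X  [with A=0, X=0]  = 0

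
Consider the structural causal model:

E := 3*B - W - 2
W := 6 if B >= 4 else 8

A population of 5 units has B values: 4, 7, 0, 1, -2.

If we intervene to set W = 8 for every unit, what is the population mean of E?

Every unit gets W=8 under the intervention. E values become 2, 11, -10, -7, -16; E[E|do(W=8)] = -4.

-4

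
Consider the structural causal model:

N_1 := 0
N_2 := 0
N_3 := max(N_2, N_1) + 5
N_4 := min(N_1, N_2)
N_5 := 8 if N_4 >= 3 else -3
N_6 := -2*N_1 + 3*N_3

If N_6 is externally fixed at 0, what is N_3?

do(N_6=0) replaces the equation N_6 := -2*N_1 + 3*N_3 with the constant N_6 = 0.
N_3 is not downstream of the intervention, so its value is determined by the original equations.
N_3 = max(N_2, N_1) + 5  [with N_2=0, N_1=0]  = 5

5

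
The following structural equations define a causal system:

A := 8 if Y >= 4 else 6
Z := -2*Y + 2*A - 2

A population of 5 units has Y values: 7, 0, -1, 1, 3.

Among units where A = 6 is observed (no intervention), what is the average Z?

8.5

Conditioning on A=6 selects the 4 unit(s) with Y ∈ {0, -1, 1, 3}. Their Z values: 10, 12, 8, 4. Mean = 8.5.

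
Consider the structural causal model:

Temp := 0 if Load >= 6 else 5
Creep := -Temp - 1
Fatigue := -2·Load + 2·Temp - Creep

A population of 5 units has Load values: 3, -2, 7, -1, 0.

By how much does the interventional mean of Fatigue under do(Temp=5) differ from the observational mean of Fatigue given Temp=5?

The intervention sets Temp=5 in all 5 units regardless of Load. Recomputing Fatigue per unit gives 10, 20, 2, 18, 16; average 13.2.
Observing Temp=5 restricts to units where Temp's equation naturally yields 5: Load ∈ {3, -2, -1, 0}. In that subpopulation Fatigue = 10, 20, 18, 16, mean 16.
Difference = 13.2 − 16 = -2.8.

-2.8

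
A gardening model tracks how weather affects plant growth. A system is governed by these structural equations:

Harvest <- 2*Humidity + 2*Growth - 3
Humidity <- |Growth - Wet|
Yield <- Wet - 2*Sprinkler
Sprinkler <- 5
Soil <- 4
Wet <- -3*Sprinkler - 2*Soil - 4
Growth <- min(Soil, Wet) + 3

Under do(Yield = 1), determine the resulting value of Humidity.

do(Yield=1) replaces the equation Yield <- Wet - 2*Sprinkler with the constant Yield = 1.
Since Humidity is not a descendant of the intervened variable, it is unaffected.
Wet = -3*Sprinkler - 2*Soil - 4  [with Sprinkler=5, Soil=4]  = -27
Growth = min(Soil, Wet) + 3  [with Soil=4, Wet=-27]  = -24
Humidity = |Growth - Wet|  [with Growth=-24, Wet=-27]  = 3

3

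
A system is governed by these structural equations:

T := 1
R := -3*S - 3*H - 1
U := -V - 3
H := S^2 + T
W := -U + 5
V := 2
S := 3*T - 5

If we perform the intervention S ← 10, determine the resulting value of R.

-334

Under do(S=10), the mechanism S := 3*T - 5 is discarded; S is fixed at 10.
H = S^2 + T  [with S=10, T=1]  = 101
R = -3*S - 3*H - 1  [with S=10, H=101]  = -334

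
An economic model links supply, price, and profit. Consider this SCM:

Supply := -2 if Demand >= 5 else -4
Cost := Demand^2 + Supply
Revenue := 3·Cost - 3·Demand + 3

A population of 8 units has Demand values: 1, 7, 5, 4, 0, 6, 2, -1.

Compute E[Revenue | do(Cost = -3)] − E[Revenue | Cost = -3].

Every unit gets Cost=-3 under the intervention. Revenue values become -9, -27, -21, -18, -6, -24, -12, -3; E[Revenue|do(Cost=-3)] = -15.
Observing Cost=-3 restricts to units where Cost's equation naturally yields -3: Demand ∈ {1, -1}. In that subpopulation Revenue = -9, -3, mean -6.
Difference = -15 − (-6) = -9.

-9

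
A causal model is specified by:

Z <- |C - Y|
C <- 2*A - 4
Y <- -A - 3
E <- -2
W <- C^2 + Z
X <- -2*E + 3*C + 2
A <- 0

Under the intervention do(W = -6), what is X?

The intervention breaks the incoming arrows to W: W <- C^2 + Z no longer applies, and W = -6.
X is not downstream of the intervention, so its value is determined by the original equations.
C = 2*A - 4  [with A=0]  = -4
X = -2*E + 3*C + 2  [with E=-2, C=-4]  = -6

-6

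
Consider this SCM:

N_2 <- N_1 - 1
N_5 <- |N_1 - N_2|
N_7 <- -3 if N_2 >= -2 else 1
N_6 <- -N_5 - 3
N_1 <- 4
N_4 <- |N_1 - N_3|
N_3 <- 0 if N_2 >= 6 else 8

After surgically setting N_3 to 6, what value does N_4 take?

2

The intervention breaks the incoming arrows to N_3: N_3 <- 0 if N_2 >= 6 else 8 no longer applies, and N_3 = 6.
N_4 = |N_1 - N_3|  [with N_1=4, N_3=6]  = 2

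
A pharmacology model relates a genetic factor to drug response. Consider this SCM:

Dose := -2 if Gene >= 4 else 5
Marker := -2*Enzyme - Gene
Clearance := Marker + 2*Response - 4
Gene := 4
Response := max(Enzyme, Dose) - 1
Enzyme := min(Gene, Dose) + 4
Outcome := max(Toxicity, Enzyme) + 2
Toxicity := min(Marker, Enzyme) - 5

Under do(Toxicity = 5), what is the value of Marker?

-8

do(Toxicity=5) replaces the equation Toxicity := min(Marker, Enzyme) - 5 with the constant Toxicity = 5.
No directed path runs from Toxicity to Marker, so Marker keeps its natural value.
Dose = -2 if Gene >= 4 else 5  [with Gene=4]  = -2
Enzyme = min(Gene, Dose) + 4  [with Gene=4, Dose=-2]  = 2
Marker = -2*Enzyme - Gene  [with Enzyme=2, Gene=4]  = -8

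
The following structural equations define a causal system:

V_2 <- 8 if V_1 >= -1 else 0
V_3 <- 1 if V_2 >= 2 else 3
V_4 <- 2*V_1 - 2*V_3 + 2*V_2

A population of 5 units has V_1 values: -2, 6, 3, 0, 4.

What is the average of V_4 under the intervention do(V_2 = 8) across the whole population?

18.4

do(V_2=8) breaks V_2's dependence on V_1. With V_2=8 fixed, V_4 across the units is 10, 26, 20, 14, 22, mean 18.4.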